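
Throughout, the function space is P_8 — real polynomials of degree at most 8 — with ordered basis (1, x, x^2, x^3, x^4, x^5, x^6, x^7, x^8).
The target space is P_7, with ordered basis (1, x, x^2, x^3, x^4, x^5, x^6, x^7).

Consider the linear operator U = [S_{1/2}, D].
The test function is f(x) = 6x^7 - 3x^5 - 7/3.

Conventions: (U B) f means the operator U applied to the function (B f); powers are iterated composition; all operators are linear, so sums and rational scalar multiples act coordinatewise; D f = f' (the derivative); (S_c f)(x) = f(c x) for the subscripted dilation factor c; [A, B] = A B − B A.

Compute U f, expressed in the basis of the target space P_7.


D f = 42x^6 - 15x^4
S_{1/2} D f = (21/32)x^6 - (15/16)x^4
S_{1/2} f = (3/64)x^7 - (3/32)x^5 - 7/3
D S_{1/2} f = (21/64)x^6 - (15/32)x^4
[S_{1/2}, D] f = (21/64)x^6 - (15/32)x^4

the image equals g(x) = (21/64)x^6 - (15/32)x^4


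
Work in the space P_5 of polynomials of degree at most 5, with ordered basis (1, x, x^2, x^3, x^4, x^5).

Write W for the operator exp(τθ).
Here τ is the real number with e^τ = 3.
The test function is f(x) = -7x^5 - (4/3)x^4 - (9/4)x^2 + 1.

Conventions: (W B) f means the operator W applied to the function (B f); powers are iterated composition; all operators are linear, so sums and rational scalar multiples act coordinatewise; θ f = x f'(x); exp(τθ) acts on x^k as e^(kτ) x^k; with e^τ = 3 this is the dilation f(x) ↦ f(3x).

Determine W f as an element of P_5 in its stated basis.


exp(τθ) x^k = e^(kτ) x^k; with e^τ = 3 this sends x^k to 3^k x^k
x^2 ↦ 9 x^2
x^4 ↦ 81 x^4
x^5 ↦ 243 x^5
applying this coordinatewise to f: exp(τθ) f = -1701x^5 - 108x^4 - (81/4)x^2 + 1

the result is g(x) = -1701x^5 - 108x^4 - (81/4)x^2 + 1


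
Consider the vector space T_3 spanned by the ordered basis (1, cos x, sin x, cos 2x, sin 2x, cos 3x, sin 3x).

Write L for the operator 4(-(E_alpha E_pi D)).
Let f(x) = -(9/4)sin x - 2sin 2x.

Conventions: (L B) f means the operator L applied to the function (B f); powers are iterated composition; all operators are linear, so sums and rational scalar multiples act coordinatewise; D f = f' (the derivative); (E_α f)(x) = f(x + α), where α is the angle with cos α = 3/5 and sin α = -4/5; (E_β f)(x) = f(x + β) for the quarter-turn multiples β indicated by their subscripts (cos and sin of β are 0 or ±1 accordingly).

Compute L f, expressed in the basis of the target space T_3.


D f = -(9/4)cos x - 4cos 2x
E_pi D f = (9/4)cos x - 4cos 2x
E_alpha E_pi D f = (27/20)cos x + (9/5)sin x + (28/25)cos 2x - (96/25)sin 2x
(-(E_alpha E_pi D)) f = -(27/20)cos x - (9/5)sin x - (28/25)cos 2x + (96/25)sin 2x
(4(-(E_alpha E_pi D))) f = -(27/5)cos x - (36/5)sin x - (112/25)cos 2x + (384/25)sin 2x

the image equals g(x) = -(27/5)cos x - (36/5)sin x - (112/25)cos 2x + (384/25)sin 2x


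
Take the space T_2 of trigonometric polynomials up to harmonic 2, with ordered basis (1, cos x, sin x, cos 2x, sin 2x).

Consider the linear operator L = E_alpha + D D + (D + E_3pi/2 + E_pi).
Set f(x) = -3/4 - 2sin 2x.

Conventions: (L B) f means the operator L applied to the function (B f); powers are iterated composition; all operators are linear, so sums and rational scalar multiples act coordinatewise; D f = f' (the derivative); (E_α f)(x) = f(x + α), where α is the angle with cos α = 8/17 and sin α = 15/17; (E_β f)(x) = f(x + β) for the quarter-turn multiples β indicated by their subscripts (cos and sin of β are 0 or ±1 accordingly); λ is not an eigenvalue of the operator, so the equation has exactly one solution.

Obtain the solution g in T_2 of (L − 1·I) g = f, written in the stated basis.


write g with unknown coordinates in the stated basis and equate coefficients in (L − 1·I) g = f
solving from the highest basis element down gives g = -3/8 + (409/2810)cos 2x + (803/2810)sin 2x
check: L g = -9/8 + (409/2810)cos 2x - (4817/2810)sin 2x
so L g − 1·g = -3/4 - 2sin 2x = f ✓

g(x) = -3/8 + (409/2810)cos 2x + (803/2810)sin 2x


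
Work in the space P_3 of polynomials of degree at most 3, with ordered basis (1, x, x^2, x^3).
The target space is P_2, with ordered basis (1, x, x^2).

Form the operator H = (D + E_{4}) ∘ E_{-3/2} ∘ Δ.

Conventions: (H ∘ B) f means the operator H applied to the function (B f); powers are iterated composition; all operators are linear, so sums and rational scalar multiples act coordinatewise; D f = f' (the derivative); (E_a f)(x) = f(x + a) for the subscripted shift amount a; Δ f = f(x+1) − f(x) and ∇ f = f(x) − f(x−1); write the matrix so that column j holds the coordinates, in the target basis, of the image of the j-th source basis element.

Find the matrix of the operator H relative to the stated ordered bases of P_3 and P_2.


image of 1: 0
image of x: 1
image of x^2: 2x + 8
image of x^3: 3x^2 + 24x + 85/4
each image's coordinates form column j of the matrix

the matrix is [[0, 1, 8, 85/4]; [0, 0, 2, 24]; [0, 0, 0, 3]] (rows listed top to bottom)


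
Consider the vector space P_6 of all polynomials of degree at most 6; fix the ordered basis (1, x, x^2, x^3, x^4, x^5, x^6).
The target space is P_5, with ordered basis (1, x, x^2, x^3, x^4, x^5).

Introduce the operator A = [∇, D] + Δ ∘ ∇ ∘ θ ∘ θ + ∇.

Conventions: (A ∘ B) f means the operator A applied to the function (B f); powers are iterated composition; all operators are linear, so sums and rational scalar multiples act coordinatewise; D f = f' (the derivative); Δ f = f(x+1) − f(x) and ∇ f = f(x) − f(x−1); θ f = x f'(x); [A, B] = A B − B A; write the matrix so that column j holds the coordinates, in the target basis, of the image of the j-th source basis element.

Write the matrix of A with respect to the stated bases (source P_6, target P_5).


the matrix is [[0, 1, 7, 1, 31, 1, 71]; [0, 0, 2, 51, 4, 245, 6]; [0, 0, 0, 3, 186, 10, 1065]; [0, 0, 0, 0, 4, 490, 20]; [0, 0, 0, 0, 0, 5, 1065]; [0, 0, 0, 0, 0, 0, 6]] (rows listed top to bottom)

image of 1: 0
image of x: 1
image of x^2: 2x + 7
image of x^3: 3x^2 + 51x + 1
image of x^4: 4x^3 + 186x^2 + 4x + 31
image of x^5: 5x^4 + 490x^3 + 10x^2 + 245x + 1
image of x^6: 6x^5 + 1065x^4 + 20x^3 + 1065x^2 + 6x + 71
each image's coordinates form column j of the matrix


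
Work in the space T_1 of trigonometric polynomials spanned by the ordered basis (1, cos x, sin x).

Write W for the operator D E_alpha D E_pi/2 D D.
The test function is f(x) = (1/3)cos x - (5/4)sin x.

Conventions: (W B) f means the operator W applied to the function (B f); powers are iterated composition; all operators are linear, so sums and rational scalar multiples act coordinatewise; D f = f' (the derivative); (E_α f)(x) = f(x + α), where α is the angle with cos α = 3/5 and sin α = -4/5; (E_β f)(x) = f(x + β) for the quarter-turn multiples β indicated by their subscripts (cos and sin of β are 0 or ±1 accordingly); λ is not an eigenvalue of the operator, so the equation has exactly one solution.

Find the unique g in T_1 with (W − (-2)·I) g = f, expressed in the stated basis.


g(x) = (101/492)cos x - (33/82)sin x

write g with unknown coordinates in the stated basis and equate coefficients in (W − (-2)·I) g = f
solving from the highest basis element down gives g = (101/492)cos x - (33/82)sin x
check: W g = -(19/246)cos x - (73/164)sin x
so W g − (-2)·g = (1/3)cos x - (5/4)sin x = f ✓


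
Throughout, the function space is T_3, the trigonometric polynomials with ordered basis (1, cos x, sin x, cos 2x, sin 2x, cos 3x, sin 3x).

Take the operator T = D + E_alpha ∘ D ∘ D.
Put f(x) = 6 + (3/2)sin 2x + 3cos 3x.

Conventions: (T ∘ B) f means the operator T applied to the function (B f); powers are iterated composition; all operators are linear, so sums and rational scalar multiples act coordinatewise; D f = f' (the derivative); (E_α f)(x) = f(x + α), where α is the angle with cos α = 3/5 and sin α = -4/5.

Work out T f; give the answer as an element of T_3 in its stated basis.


the image equals g(x) = (219/25)cos 2x + (42/25)sin 2x + (3159/125)cos 3x - (2313/125)sin 3x

D f = 3cos 2x - 9sin 3x
D f = 3cos 2x - 9sin 3x
D D f = -6sin 2x - 27cos 3x
E_alpha D D f = (144/25)cos 2x + (42/25)sin 2x + (3159/125)cos 3x - (1188/125)sin 3x
(D + E_alpha ∘ D ∘ D) f = (219/25)cos 2x + (42/25)sin 2x + (3159/125)cos 3x - (2313/125)sin 3x


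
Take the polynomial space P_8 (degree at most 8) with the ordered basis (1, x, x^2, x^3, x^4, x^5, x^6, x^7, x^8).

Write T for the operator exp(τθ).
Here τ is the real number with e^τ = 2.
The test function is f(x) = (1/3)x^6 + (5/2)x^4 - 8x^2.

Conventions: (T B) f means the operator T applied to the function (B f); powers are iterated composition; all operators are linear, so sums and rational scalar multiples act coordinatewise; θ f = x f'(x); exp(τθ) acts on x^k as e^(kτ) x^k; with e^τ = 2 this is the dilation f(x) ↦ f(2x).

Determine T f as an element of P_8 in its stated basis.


the result is g(x) = (64/3)x^6 + 40x^4 - 32x^2

exp(τθ) x^k = e^(kτ) x^k; with e^τ = 2 this sends x^k to 2^k x^k
x^2 ↦ 4 x^2
x^4 ↦ 16 x^4
x^6 ↦ 64 x^6
applying this coordinatewise to f: exp(τθ) f = (64/3)x^6 + 40x^4 - 32x^2


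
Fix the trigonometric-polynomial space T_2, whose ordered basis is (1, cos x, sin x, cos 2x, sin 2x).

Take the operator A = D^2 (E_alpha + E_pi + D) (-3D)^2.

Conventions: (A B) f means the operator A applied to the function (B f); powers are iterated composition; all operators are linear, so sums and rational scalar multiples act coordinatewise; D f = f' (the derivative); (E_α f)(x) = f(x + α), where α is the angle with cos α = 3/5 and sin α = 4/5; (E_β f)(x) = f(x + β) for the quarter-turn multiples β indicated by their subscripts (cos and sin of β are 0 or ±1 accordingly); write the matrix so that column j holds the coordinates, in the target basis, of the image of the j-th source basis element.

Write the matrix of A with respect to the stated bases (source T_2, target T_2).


image of 1: 0
image of cos x: -(18/5)cos x - (81/5)sin x
image of sin x: (81/5)cos x - (18/5)sin x
image of cos 2x: (2592/25)cos 2x - (10656/25)sin 2x
image of sin 2x: (10656/25)cos 2x + (2592/25)sin 2x
each image's coordinates form column j of the matrix

the matrix is [[0, 0, 0, 0, 0]; [0, -18/5, 81/5, 0, 0]; [0, -81/5, -18/5, 0, 0]; [0, 0, 0, 2592/25, 10656/25]; [0, 0, 0, -10656/25, 2592/25]] (rows listed top to bottom)


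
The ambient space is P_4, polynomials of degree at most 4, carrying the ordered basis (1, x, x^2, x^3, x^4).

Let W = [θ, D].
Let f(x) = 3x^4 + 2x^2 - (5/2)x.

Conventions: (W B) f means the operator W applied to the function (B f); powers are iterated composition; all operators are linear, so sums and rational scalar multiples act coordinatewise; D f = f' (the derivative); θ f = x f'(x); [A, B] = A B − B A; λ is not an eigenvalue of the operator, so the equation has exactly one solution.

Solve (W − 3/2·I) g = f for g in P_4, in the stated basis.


the result is g(x) = -2x^4 + (16/3)x^3 - 12x^2 + (53/3)x - 106/9

write g with unknown coordinates in the stated basis and equate coefficients in (W − 3/2·I) g = f
solving from the highest basis element down gives g = -2x^4 + (16/3)x^3 - 12x^2 + (53/3)x - 106/9
check: W g = 8x^3 - 16x^2 + 24x - 53/3
so W g − 3/2·g = 3x^4 + 2x^2 - (5/2)x = f ✓


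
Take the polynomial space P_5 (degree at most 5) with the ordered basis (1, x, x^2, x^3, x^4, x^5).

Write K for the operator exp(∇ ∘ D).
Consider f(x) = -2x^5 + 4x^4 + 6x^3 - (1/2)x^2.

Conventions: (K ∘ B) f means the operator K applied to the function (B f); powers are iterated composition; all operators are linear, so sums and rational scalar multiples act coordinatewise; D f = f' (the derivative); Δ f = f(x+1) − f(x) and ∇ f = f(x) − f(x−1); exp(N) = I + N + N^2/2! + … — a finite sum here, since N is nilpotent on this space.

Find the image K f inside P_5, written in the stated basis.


the result is g(x) = -2x^5 + 4x^4 - 34x^3 + (215/2)x^2 - 172x + 175

order-1 term: -40x^3 + 108x^2 - 52x + 7
order-2 term: -120x + 168
the series for exp(∇ ∘ D) f terminates at order 2
exp(∇ ∘ D) f = -2x^5 + 4x^4 - 34x^3 + (215/2)x^2 - 172x + 175


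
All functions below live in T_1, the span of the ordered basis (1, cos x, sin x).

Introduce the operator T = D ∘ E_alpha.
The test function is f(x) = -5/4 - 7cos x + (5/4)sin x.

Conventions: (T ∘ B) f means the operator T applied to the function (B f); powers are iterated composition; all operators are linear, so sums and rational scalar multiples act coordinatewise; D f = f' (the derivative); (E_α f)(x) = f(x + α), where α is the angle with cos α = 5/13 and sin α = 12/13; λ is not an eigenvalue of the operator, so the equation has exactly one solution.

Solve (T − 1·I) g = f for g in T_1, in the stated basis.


write g with unknown coordinates in the stated basis and equate coefficients in (T − 1·I) g = f
solving from the highest basis element down gives g = 5/4 + (27/8)cos x - (53/40)sin x
check: T g = -(29/8)cos x - (3/40)sin x
so T g − 1·g = -5/4 - 7cos x + (5/4)sin x = f ✓

g(x) = 5/4 + (27/8)cos x - (53/40)sin x


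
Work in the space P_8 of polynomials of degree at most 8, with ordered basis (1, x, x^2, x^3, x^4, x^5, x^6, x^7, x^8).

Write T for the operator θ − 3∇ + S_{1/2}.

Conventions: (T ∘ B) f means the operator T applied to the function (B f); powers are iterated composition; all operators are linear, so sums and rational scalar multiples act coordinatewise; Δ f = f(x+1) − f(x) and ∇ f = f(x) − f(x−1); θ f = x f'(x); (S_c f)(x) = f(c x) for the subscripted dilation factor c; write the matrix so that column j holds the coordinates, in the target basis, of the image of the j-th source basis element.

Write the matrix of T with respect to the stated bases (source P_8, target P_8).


the matrix is [[1, -3, 3, -3, 3, -3, 3, -3, 3]; [0, 3/2, -6, 9, -12, 15, -18, 21, -24]; [0, 0, 9/4, -9, 18, -30, 45, -63, 84]; [0, 0, 0, 25/8, -12, 30, -60, 105, -168]; [0, 0, 0, 0, 65/16, -15, 45, -105, 210]; [0, 0, 0, 0, 0, 161/32, -18, 63, -168]; [0, 0, 0, 0, 0, 0, 385/64, -21, 84]; [0, 0, 0, 0, 0, 0, 0, 897/128, -24]; [0, 0, 0, 0, 0, 0, 0, 0, 2049/256]] (rows listed top to bottom)

image of 1: 1
image of x: (3/2)x - 3
image of x^2: (9/4)x^2 - 6x + 3
image of x^3: (25/8)x^3 - 9x^2 + 9x - 3
image of x^4: (65/16)x^4 - 12x^3 + 18x^2 - 12x + 3
image of x^5: (161/32)x^5 - 15x^4 + 30x^3 - 30x^2 + 15x - 3
image of x^6: (385/64)x^6 - 18x^5 + 45x^4 - 60x^3 + 45x^2 - 18x + 3
image of x^7: (897/128)x^7 - 21x^6 + 63x^5 - 105x^4 + 105x^3 - 63x^2 + 21x - 3
image of x^8: (2049/256)x^8 - 24x^7 + 84x^6 - 168x^5 + 210x^4 - 168x^3 + 84x^2 - 24x + 3
each image's coordinates form column j of the matrix


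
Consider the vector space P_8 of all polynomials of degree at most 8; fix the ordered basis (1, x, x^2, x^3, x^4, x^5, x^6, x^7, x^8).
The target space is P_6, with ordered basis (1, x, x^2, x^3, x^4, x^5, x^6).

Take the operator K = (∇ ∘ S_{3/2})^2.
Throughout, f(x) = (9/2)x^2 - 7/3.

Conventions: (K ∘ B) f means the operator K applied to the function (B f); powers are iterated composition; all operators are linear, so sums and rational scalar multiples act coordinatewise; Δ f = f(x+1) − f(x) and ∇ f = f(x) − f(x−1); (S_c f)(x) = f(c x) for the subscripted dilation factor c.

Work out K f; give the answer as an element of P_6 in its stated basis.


S_{3/2} f = (81/8)x^2 - 7/3
∇ S_{3/2} f = (81/4)x - 81/8
S_{3/2} (∇ ∘ S_{3/2}) f = (243/8)x - 81/8
∇ S_{3/2} (∇ ∘ S_{3/2}) f = 243/8

the result is g(x) = 243/8


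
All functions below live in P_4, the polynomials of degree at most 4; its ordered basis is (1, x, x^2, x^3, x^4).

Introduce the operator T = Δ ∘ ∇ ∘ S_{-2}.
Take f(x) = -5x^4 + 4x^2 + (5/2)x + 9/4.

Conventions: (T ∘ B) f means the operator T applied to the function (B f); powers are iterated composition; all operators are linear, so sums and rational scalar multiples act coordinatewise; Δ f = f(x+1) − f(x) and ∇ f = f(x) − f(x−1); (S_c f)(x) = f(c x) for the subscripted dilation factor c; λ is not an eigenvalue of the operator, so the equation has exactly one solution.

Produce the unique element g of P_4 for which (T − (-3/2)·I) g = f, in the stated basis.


write g with unknown coordinates in the stated basis and equate coefficients in (T − (-3/2)·I) g = f
solving from the highest basis element down gives g = -(10/3)x^4 + (1288/3)x^2 + (5/3)x - 13303/6
check: T g = -640x^2 + 3328
so T g − (-3/2)·g = -5x^4 + 4x^2 + (5/2)x + 9/4 = f ✓

g(x) = -(10/3)x^4 + (1288/3)x^2 + (5/3)x - 13303/6


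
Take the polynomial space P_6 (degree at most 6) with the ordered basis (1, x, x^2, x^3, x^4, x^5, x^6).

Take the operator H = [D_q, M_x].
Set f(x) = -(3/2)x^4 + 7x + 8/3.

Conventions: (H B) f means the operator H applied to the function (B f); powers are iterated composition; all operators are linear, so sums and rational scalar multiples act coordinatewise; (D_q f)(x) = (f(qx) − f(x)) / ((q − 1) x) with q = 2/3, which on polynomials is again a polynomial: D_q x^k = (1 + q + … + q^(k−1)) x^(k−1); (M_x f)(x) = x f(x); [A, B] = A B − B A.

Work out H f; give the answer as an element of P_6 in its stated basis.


M_x f = -(3/2)x^5 + 7x^2 + (8/3)x
D_q M_x f = -(211/54)x^4 + (35/3)x + 8/3
D_q f = -(65/18)x^3 + 7
M_x D_q f = -(65/18)x^4 + 7x
[D_q, M_x] f = -(8/27)x^4 + (14/3)x + 8/3

g(x) = -(8/27)x^4 + (14/3)x + 8/3


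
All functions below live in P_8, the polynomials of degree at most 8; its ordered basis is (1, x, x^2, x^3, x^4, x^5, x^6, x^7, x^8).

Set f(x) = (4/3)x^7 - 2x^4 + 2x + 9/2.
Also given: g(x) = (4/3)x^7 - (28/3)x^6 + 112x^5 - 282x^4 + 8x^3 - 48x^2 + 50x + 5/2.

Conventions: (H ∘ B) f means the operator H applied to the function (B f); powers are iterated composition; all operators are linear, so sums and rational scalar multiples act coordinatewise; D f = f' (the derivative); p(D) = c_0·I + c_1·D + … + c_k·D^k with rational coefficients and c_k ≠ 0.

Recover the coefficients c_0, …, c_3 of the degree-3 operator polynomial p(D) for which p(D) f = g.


p(D) = I − D + 2·D^2 − D^3, i.e. c_0 = 1, c_1 = -1, c_2 = 2, c_3 = -1

D^0 f = (4/3)x^7 - 2x^4 + 2x + 9/2
D^1 f = (28/3)x^6 - 8x^3 + 2
D^2 f = 56x^5 - 24x^2
D^3 f = 280x^4 - 48x
matching coefficients of g against c_0 f + c_1 Df + … from the top degree down determines the c_i
solution: c_0 = 1, c_1 = -1, c_2 = 2, c_3 = -1


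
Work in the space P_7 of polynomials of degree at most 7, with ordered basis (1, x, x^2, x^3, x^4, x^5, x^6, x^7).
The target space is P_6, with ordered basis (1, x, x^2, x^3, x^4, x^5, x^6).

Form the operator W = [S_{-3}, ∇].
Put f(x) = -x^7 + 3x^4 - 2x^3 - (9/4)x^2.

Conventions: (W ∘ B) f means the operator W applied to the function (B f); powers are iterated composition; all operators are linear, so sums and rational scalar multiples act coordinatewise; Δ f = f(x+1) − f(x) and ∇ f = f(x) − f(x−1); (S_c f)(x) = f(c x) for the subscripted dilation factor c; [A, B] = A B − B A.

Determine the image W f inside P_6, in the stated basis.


the image equals g(x) = -20412x^6 + 40824x^5 - 79380x^4 + 74304x^3 - 45036x^2 + 14478x - 2022

∇ f = -7x^6 + 21x^5 - 35x^4 + 47x^3 - 45x^2 + (41/2)x - 15/4
S_{-3} ∇ f = -5103x^6 - 5103x^5 - 2835x^4 - 1269x^3 - 405x^2 - (123/2)x - 15/4
S_{-3} f = 2187x^7 + 243x^4 + 54x^3 - (81/4)x^2
∇ S_{-3} f = 15309x^6 - 45927x^5 + 76545x^4 - 75573x^3 + 44631x^2 - (29079/2)x + 8073/4
[S_{-3}, ∇] f = -20412x^6 + 40824x^5 - 79380x^4 + 74304x^3 - 45036x^2 + 14478x - 2022


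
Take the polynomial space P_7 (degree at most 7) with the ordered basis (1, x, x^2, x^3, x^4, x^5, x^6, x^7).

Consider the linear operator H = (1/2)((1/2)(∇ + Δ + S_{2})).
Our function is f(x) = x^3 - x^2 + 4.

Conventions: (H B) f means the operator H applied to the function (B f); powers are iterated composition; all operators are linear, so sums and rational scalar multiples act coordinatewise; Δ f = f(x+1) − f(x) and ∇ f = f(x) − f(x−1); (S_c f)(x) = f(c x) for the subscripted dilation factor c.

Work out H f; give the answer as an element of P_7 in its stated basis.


∇ f = 3x^2 - 5x + 2
Δ f = 3x^2 + x
S_{2} f = 8x^3 - 4x^2 + 4
(∇ + Δ + S_{2}) f = 8x^3 + 2x^2 - 4x + 6
((1/2)(∇ + Δ + S_{2})) f = 4x^3 + x^2 - 2x + 3
((1/2)((1/2)(∇ + Δ + S_{2}))) f = 2x^3 + (1/2)x^2 - x + 3/2

the image equals g(x) = 2x^3 + (1/2)x^2 - x + 3/2


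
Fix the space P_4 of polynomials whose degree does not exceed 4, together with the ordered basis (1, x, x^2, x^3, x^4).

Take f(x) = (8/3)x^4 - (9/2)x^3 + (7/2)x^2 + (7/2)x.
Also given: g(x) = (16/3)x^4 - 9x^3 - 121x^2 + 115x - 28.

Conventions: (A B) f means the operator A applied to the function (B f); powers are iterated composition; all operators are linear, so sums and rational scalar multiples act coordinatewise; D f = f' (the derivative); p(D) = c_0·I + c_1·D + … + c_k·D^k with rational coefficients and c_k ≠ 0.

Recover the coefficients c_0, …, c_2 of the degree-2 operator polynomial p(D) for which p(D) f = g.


p(D) = 2·I − 4·D^2, i.e. c_0 = 2, c_1 = 0, c_2 = -4

D^0 f = (8/3)x^4 - (9/2)x^3 + (7/2)x^2 + (7/2)x
D^1 f = (32/3)x^3 - (27/2)x^2 + 7x + 7/2
D^2 f = 32x^2 - 27x + 7
matching coefficients of g against c_0 f + c_1 Df + … from the top degree down determines the c_i
solution: c_0 = 2, c_1 = 0, c_2 = -4


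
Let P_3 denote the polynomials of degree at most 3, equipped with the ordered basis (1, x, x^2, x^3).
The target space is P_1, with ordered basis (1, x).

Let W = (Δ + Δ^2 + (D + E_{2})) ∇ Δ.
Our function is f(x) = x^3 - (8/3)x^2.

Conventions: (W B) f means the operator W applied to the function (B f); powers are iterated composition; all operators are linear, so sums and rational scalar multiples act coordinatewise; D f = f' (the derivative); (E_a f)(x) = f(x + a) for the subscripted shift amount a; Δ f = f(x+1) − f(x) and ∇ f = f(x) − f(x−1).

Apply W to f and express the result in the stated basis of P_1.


Δ f = 3x^2 - (7/3)x - 5/3
∇ Δ f = 6x - 16/3
Δ (∇ Δ) f = 6
Δ (∇ Δ) f = 6
Δ Δ (∇ Δ) f = 0
D (∇ Δ) f = 6
E_{2} (∇ Δ) f = 6x + 20/3
(D + E_{2}) (∇ Δ) f = 6x + 38/3
(Δ + Δ^2 + (D + E_{2})) (∇ Δ) f = 6x + 56/3

the result is g(x) = 6x + 56/3


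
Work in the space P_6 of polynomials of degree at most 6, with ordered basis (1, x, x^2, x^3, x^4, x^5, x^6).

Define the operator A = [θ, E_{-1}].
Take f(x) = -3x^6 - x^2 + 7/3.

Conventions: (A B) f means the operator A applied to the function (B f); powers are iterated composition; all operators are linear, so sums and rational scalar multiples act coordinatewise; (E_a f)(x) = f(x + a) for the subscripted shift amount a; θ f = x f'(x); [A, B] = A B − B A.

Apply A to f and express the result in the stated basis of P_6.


E_{-1} f = -3x^6 + 18x^5 - 45x^4 + 60x^3 - 46x^2 + 20x - 5/3
θ E_{-1} f = -18x^6 + 90x^5 - 180x^4 + 180x^3 - 92x^2 + 20x
θ f = -18x^6 - 2x^2
E_{-1} θ f = -18x^6 + 108x^5 - 270x^4 + 360x^3 - 272x^2 + 112x - 20
[θ, E_{-1}] f = -18x^5 + 90x^4 - 180x^3 + 180x^2 - 92x + 20

g(x) = -18x^5 + 90x^4 - 180x^3 + 180x^2 - 92x + 20


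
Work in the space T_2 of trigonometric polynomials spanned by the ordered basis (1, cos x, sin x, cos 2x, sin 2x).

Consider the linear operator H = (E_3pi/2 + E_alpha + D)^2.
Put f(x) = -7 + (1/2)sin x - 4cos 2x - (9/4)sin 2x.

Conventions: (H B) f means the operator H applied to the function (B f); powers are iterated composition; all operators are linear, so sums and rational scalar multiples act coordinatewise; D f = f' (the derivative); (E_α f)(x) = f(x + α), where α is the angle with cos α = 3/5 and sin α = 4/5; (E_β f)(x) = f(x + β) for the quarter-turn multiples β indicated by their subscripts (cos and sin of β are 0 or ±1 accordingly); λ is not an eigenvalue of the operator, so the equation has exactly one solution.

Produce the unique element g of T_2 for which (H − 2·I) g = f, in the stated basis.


write g with unknown coordinates in the stated basis and equate coefficients in (H − 2·I) g = f
solving from the highest basis element down gives g = -7/2 - (4/51)cos x - (19/102)sin x + (3038/21977)cos 2x + (63547/175816)sin 2x
check: H g = -14 - (8/51)cos x + (13/102)sin x - (81832/21977)cos 2x - (67123/43954)sin 2x
so H g − 2·g = -7 + (1/2)sin x - 4cos 2x - (9/4)sin 2x = f ✓

g(x) = -7/2 - (4/51)cos x - (19/102)sin x + (3038/21977)cos 2x + (63547/175816)sin 2x


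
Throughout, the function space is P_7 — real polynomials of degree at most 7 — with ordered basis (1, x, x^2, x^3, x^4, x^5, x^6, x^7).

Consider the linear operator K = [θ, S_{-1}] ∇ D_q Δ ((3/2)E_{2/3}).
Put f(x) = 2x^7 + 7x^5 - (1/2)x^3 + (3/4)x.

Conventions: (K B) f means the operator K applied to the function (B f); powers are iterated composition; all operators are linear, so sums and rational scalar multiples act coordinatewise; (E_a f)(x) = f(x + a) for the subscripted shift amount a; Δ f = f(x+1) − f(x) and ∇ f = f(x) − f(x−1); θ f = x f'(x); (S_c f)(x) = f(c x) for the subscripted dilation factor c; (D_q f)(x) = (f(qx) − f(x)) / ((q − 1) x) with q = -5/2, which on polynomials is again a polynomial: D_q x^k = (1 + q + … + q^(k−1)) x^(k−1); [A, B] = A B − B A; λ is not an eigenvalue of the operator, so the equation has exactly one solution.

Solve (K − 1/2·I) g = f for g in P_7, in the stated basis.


the image equals g(x) = -4x^7 - 14x^5 + x^3 - (3/2)x

write g with unknown coordinates in the stated basis and equate coefficients in (K − 1/2·I) g = f
solving from the highest basis element down gives g = -4x^7 - 14x^5 + x^3 - (3/2)x
check: K g = 0
so K g − 1/2·g = 2x^7 + 7x^5 - (1/2)x^3 + (3/4)x = f ✓


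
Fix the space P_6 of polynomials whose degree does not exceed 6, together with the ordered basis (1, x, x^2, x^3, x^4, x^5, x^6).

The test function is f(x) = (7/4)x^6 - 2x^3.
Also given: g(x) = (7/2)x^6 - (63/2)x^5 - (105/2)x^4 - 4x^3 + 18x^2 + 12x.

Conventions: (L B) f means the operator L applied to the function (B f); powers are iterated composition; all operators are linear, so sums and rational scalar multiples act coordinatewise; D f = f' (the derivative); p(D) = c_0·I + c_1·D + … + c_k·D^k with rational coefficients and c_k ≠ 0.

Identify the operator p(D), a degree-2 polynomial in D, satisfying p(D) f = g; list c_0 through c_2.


p(D) = 2·I − 3·D − D^2, i.e. c_0 = 2, c_1 = -3, c_2 = -1

D^0 f = (7/4)x^6 - 2x^3
D^1 f = (21/2)x^5 - 6x^2
D^2 f = (105/2)x^4 - 12x
matching coefficients of g against c_0 f + c_1 Df + … from the top degree down determines the c_i
solution: c_0 = 2, c_1 = -3, c_2 = -1


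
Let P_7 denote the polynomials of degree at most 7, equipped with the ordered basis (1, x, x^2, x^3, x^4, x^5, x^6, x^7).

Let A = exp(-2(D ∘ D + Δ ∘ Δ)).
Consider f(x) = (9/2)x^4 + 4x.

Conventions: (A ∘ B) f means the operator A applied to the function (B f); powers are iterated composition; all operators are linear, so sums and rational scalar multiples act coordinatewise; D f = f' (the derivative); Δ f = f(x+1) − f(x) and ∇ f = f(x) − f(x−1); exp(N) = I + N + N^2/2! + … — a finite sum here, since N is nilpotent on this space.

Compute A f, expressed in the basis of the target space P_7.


the image equals g(x) = (9/2)x^4 - 216x^2 - 212x + 738

order-1 term: -216x^2 - 216x - 126
order-2 term: 864
the series for exp(-2(D ∘ D + Δ ∘ Δ)) f terminates at order 2
exp(-2(D ∘ D + Δ ∘ Δ)) f = (9/2)x^4 - 216x^2 - 212x + 738


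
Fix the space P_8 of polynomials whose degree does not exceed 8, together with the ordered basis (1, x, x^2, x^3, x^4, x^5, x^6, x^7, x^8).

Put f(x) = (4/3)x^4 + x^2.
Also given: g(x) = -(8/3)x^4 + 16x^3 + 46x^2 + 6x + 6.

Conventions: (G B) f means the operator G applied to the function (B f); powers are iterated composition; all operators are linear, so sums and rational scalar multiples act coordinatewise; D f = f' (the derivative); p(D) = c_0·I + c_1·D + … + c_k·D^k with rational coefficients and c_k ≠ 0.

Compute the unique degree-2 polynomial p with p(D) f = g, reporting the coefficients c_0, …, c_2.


D^0 f = (4/3)x^4 + x^2
D^1 f = (16/3)x^3 + 2x
D^2 f = 16x^2 + 2
matching coefficients of g against c_0 f + c_1 Df + … from the top degree down determines the c_i
solution: c_0 = -2, c_1 = 3, c_2 = 3

p(D) = -2·I + 3·D + 3·D^2, i.e. c_0 = -2, c_1 = 3, c_2 = 3


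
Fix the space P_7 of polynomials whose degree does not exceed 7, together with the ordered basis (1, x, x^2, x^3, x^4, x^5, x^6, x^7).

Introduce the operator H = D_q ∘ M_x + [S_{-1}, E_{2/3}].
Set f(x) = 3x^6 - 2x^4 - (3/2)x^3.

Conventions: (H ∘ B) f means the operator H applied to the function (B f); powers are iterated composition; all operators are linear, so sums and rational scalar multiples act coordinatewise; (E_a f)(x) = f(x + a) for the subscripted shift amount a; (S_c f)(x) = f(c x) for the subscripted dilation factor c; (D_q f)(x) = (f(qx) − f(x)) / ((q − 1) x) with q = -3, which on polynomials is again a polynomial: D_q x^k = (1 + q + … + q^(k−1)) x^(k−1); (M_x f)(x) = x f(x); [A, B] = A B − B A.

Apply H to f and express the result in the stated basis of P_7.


M_x f = 3x^7 - 2x^5 - (3/2)x^4
D_q M_x f = 1641x^6 - 122x^4 + 30x^3
E_{2/3} f = 3x^6 + 12x^5 + 18x^4 + (197/18)x^3 + (5/9)x^2 - 2x - 140/243
S_{-1} E_{2/3} f = 3x^6 - 12x^5 + 18x^4 - (197/18)x^3 + (5/9)x^2 + 2x - 140/243
S_{-1} f = 3x^6 - 2x^4 + (3/2)x^3
E_{2/3} S_{-1} f = 3x^6 + 12x^5 + 18x^4 + (251/18)x^3 + (59/9)x^2 + 2x + 76/243
[S_{-1}, E_{2/3}] f = -24x^5 - (224/9)x^3 - 6x^2 - 8/9
(D_q ∘ M_x + [S_{-1}, E_{2/3}]) f = 1641x^6 - 24x^5 - 122x^4 + (46/9)x^3 - 6x^2 - 8/9

the result is g(x) = 1641x^6 - 24x^5 - 122x^4 + (46/9)x^3 - 6x^2 - 8/9


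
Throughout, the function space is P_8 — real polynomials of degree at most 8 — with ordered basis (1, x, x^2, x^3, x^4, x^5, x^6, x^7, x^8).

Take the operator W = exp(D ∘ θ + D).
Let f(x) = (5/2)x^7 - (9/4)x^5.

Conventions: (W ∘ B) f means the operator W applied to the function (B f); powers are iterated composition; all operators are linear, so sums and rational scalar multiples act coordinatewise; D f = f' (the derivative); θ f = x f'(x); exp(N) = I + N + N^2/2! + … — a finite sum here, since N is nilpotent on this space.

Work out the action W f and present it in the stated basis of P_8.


the result is g(x) = (5/2)x^7 + 140x^6 + (11751/4)x^5 + (58665/2)x^4 + 146325x^3 + 350100x^2 + 348750x + 99180

order-1 term: 140x^6 - (135/2)x^4
order-2 term: 2940x^5 - 675x^3
order-3 term: 29400x^4 - 2700x^2
order-4 term: 147000x^3 - 4050x
order-5 term: 352800x^2 - 1620
order-6 term: 352800x
order-7 term: 100800
the series for exp(D ∘ θ + D) f terminates at order 7
exp(D ∘ θ + D) f = (5/2)x^7 + 140x^6 + (11751/4)x^5 + (58665/2)x^4 + 146325x^3 + 350100x^2 + 348750x + 99180


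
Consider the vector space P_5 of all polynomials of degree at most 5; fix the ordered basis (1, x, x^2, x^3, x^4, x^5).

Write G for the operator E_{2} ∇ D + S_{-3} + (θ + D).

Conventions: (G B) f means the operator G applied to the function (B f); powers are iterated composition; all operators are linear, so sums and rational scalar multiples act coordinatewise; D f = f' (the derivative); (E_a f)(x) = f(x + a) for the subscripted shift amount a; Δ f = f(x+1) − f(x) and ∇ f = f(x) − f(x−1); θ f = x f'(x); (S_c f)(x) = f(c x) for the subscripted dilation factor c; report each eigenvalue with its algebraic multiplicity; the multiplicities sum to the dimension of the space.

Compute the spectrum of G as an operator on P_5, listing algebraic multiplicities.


image of 1: 1
image of x: -2x + 1
image of x^2: 11x^2 + 2x + 2
image of x^3: -24x^3 + 3x^2 + 6x + 9
image of x^4: 85x^4 + 4x^3 + 12x^2 + 36x + 28
image of x^5: -238x^5 + 5x^4 + 20x^3 + 90x^2 + 140x + 75
the matrix is upper triangular; its diagonal is (1, -2, 11, -24, 85, -238)
for a triangular matrix the eigenvalues are the diagonal entries, with algebraic multiplicity their repetition count

λ = -238 (multiplicity 1), λ = -24 (multiplicity 1), λ = -2 (multiplicity 1), λ = 1 (multiplicity 1), λ = 11 (multiplicity 1), λ = 85 (multiplicity 1)


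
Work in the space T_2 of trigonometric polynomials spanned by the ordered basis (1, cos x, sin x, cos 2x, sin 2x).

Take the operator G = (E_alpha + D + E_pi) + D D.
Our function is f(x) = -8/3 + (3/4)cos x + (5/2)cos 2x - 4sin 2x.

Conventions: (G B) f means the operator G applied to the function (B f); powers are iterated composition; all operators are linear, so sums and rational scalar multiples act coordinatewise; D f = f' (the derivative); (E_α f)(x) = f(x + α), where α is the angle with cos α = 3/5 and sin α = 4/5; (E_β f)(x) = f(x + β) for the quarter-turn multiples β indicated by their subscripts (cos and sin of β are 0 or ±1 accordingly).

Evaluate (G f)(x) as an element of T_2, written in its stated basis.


the result is g(x) = -16/3 - (21/20)cos x - (27/20)sin x - (501/25)cos 2x + (143/25)sin 2x

E_alpha f = -8/3 + (9/20)cos x - (3/5)sin x - (227/50)cos 2x - (32/25)sin 2x
D f = -(3/4)sin x - 8cos 2x - 5sin 2x
E_pi f = -8/3 - (3/4)cos x + (5/2)cos 2x - 4sin 2x
(E_alpha + D + E_pi) f = -16/3 - (3/10)cos x - (27/20)sin x - (251/25)cos 2x - (257/25)sin 2x
D f = -(3/4)sin x - 8cos 2x - 5sin 2x
D D f = -(3/4)cos x - 10cos 2x + 16sin 2x
((E_alpha + D + E_pi) + D D) f = -16/3 - (21/20)cos x - (27/20)sin x - (501/25)cos 2x + (143/25)sin 2x


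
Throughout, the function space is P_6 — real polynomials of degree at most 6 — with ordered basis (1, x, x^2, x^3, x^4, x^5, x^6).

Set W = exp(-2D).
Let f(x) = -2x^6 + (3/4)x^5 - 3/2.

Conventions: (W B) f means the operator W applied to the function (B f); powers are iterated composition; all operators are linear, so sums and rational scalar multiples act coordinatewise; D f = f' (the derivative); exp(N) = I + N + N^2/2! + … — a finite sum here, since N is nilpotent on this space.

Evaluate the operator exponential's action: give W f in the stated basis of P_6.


order-1 term: 24x^5 - (15/2)x^4
order-2 term: -120x^4 + 30x^3
order-3 term: 320x^3 - 60x^2
order-4 term: -480x^2 + 60x
order-5 term: 384x - 24
order-6 term: -128
the series for exp(-2D) f terminates at order 6
exp(-2D) f = -2x^6 + (99/4)x^5 - (255/2)x^4 + 350x^3 - 540x^2 + 444x - 307/2

the image equals g(x) = -2x^6 + (99/4)x^5 - (255/2)x^4 + 350x^3 - 540x^2 + 444x - 307/2


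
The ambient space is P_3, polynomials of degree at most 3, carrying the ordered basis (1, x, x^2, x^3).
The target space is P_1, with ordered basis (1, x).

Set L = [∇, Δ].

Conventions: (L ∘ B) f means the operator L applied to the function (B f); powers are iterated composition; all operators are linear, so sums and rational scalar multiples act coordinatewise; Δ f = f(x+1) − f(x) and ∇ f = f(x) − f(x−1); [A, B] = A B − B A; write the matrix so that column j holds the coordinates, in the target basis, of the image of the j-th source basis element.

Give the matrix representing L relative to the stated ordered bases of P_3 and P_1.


the matrix is [[0, 0, 0, 0]; [0, 0, 0, 0]] (rows listed top to bottom)

image of 1: 0
image of x: 0
image of x^2: 0
image of x^3: 0
each image's coordinates form column j of the matrix


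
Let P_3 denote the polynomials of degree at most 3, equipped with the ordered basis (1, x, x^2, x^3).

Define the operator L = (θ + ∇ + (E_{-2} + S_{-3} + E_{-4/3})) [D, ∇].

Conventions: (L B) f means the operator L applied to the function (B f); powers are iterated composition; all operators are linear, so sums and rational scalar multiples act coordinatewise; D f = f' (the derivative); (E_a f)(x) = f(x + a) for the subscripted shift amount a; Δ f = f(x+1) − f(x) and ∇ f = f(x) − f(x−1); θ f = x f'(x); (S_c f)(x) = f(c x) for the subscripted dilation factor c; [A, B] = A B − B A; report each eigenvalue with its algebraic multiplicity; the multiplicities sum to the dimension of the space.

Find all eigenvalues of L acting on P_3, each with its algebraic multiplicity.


λ = 0 (multiplicity 4)

image of 1: 0
image of x: 0
image of x^2: 0
image of x^3: 0
the matrix is upper triangular; its diagonal is (0, 0, 0, 0)
for a triangular matrix the eigenvalues are the diagonal entries, with algebraic multiplicity their repetition count


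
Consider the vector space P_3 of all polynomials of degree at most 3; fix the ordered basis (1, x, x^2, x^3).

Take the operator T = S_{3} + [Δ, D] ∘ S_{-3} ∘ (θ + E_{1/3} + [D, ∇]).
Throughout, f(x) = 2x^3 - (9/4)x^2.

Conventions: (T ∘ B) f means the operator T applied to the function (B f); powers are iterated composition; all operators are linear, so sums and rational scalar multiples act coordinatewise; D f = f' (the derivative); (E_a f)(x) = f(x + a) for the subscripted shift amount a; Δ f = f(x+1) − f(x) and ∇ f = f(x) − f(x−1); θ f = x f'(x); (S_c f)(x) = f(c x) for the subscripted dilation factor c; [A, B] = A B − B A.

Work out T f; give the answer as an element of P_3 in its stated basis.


S_{3} f = 54x^3 - (81/4)x^2
θ f = 6x^3 - (9/2)x^2
E_{1/3} f = 2x^3 - (1/4)x^2 - (5/6)x - 19/108
∇ f = 6x^2 - (21/2)x + 17/4
D ∇ f = 12x - 21/2
D f = 6x^2 - (9/2)x
∇ D f = 12x - 21/2
[D, ∇] f = 0
(θ + E_{1/3} + [D, ∇]) f = 8x^3 - (19/4)x^2 - (5/6)x - 19/108
S_{-3} (θ + E_{1/3} + [D, ∇]) f = -216x^3 - (171/4)x^2 + (5/2)x - 19/108
D S_{-3} (θ + E_{1/3} + [D, ∇]) f = -648x^2 - (171/2)x + 5/2
Δ D S_{-3} (θ + E_{1/3} + [D, ∇]) f = -1296x - 1467/2
Δ S_{-3} (θ + E_{1/3} + [D, ∇]) f = -648x^2 - (1467/2)x - 1025/4
D Δ S_{-3} (θ + E_{1/3} + [D, ∇]) f = -1296x - 1467/2
[Δ, D] S_{-3} (θ + E_{1/3} + [D, ∇]) f = 0
(S_{3} + [Δ, D] ∘ S_{-3} ∘ (θ + E_{1/3} + [D, ∇])) f = 54x^3 - (81/4)x^2

the image equals g(x) = 54x^3 - (81/4)x^2


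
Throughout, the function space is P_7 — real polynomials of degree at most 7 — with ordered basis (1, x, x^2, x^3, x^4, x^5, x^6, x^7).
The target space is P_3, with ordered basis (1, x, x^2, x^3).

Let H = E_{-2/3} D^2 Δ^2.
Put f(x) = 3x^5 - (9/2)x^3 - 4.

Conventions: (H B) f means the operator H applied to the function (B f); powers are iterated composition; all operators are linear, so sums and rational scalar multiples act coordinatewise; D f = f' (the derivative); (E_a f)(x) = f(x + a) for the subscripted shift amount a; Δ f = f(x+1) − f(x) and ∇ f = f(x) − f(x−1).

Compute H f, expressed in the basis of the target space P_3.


Δ f = 15x^4 + 30x^3 + (33/2)x^2 + (3/2)x - 3/2
Δ Δ f = 60x^3 + 180x^2 + 183x + 63
D Δ^2 f = 180x^2 + 360x + 183
D D Δ^2 f = 360x + 360
E_{-2/3} D^2 Δ^2 f = 360x + 120

the image equals g(x) = 360x + 120


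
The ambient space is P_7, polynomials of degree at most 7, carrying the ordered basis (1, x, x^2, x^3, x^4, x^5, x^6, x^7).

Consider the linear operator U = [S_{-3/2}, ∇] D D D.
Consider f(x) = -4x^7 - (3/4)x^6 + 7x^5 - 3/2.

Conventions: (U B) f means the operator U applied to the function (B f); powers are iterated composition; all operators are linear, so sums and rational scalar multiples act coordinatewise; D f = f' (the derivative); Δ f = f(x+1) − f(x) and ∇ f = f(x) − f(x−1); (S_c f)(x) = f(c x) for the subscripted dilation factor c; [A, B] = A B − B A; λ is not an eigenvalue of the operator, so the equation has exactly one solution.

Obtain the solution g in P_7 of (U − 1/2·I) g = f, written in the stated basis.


write g with unknown coordinates in the stated basis and equate coefficients in (U − 1/2·I) g = f
solving from the highest basis element down gives g = 8x^7 + (3/2)x^6 - 14x^5 - 113400x^3 + 62775x^2 - 77625x + 13128
check: U g = -56700x^3 + (62775/2)x^2 - (77625/2)x + 13125/2
so U g − 1/2·g = -4x^7 - (3/4)x^6 + 7x^5 - 3/2 = f ✓

the result is g(x) = 8x^7 + (3/2)x^6 - 14x^5 - 113400x^3 + 62775x^2 - 77625x + 13128


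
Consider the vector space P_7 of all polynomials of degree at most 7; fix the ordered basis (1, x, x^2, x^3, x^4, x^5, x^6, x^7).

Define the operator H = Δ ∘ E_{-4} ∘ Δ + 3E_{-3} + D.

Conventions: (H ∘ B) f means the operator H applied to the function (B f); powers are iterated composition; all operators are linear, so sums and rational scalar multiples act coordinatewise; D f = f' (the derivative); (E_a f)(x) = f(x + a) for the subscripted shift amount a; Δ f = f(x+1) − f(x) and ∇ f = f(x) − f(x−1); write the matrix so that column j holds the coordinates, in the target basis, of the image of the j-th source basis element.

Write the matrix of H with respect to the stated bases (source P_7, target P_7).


image of 1: 3
image of x: 3x - 8
image of x^2: 3x^2 - 16x + 29
image of x^3: 3x^3 - 24x^2 + 87x - 99
image of x^4: 3x^4 - 32x^3 + 174x^2 - 396x + 353
image of x^5: 3x^5 - 40x^4 + 290x^3 - 990x^2 + 1765x - 1299
image of x^6: 3x^6 - 48x^5 + 435x^4 - 1980x^3 + 5295x^2 - 7794x + 4889
image of x^7: 3x^7 - 56x^6 + 609x^5 - 3465x^4 + 12355x^3 - 27279x^2 + 34223x - 18699
each image's coordinates form column j of the matrix

the matrix is [[3, -8, 29, -99, 353, -1299, 4889, -18699]; [0, 3, -16, 87, -396, 1765, -7794, 34223]; [0, 0, 3, -24, 174, -990, 5295, -27279]; [0, 0, 0, 3, -32, 290, -1980, 12355]; [0, 0, 0, 0, 3, -40, 435, -3465]; [0, 0, 0, 0, 0, 3, -48, 609]; [0, 0, 0, 0, 0, 0, 3, -56]; [0, 0, 0, 0, 0, 0, 0, 3]] (rows listed top to bottom)
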